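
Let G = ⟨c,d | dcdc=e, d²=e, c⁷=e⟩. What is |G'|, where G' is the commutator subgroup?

G' = [G, G] is generated by all commutators. The generator-pair commutators are: [c, d] = c².
The subgroup they normally generate is {e, c, c², c³, c⁴, c⁵, c⁶}, of order 7.
Check: |G/G'| = 14/7 = 2 is the order of the abelianisation.

Answer: 7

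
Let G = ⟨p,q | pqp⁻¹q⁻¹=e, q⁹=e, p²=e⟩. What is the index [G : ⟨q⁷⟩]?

First find ord(q⁷) by computing successive powers:
  (q⁷)¹ = q⁷, (q⁷)² = q⁵, (q⁷)³ = q³, (q⁷)⁴ = q, (q⁷)⁵ = q⁸, (q⁷)⁶ = q⁶, (q⁷)⁷ = q⁴, (q⁷)⁸ = q², (q⁷)⁹ = e.
So |⟨q⁷⟩| = ord(q⁷) = 9. With |G| = 18, by Lagrange [G : ⟨q⁷⟩] = 18/9 = 2.

Answer: 2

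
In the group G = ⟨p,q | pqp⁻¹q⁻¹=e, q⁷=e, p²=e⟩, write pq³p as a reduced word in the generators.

Multiply left to right, reducing at each step:
  p · q³ = pq³
  (pq³) · p = q³

Answer: q³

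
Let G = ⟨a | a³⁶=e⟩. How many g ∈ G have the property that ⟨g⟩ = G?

G is cyclic of order 36. An element generates G iff its order is 36, and a cyclic group of order 36 has exactly φ(36) = 12 such elements.

Answer: 12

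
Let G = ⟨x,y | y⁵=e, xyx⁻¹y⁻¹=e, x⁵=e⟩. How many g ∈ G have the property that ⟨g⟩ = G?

⟨g⟩ = G would require ord(g) = |G| = 25, but the maximum element order in G is 5 < 25. So G is not cyclic and no single element generates it: the count is 0.

Answer: 0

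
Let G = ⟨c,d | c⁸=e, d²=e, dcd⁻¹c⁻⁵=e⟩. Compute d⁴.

Compute successive powers of d, reducing at each step:
  d²: d · d = e
  d³: e · d = d
  d⁴: d · d = e

Answer: e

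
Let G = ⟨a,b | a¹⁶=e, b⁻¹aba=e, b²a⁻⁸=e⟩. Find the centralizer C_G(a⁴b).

⟨a⁴b⟩ ⊆ C_G(a⁴b) since powers of a⁴b commute with a⁴b; so |C_G(a⁴b)| ≥ |⟨a⁴b⟩| = 4.
By orbit–stabilizer, |C_G(a⁴b)| = |G| / |conj. class of a⁴b| = 32 / 8 = 4.
The 4 elements commuting with a⁴b are {e, a⁸, a⁴b, a⁴b⁻¹}.

Answer: {e, a⁸, a⁴b, a⁴b⁻¹}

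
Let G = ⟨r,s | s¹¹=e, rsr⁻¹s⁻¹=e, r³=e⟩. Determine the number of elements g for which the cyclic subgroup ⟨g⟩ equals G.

G is cyclic of order 33. An element generates G iff its order is 33, and a cyclic group of order 33 has exactly φ(33) = 20 such elements.

Answer: 20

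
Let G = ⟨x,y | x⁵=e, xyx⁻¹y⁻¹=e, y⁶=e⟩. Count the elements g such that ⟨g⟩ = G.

G is cyclic of order 30. An element generates G iff its order is 30, and a cyclic group of order 30 has exactly φ(30) = 8 such elements.

Answer: 8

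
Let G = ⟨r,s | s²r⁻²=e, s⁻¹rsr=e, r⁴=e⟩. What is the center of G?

An element z ∈ Z(G) iff z commutes with every generator.
For example r² is central: (r²)·r = r³ = r·(r²); (r²)·s = s⁻¹ = s·(r²).
Whereas r ∉ Z(G) since r·s = rs ≠ rs⁻¹ = s·r.
Checking each of the 8 elements this way gives Z(G) = {e, r²}, of order 2.

Answer: {e, r²}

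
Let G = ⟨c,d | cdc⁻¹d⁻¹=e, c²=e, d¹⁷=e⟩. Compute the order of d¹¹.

Compute successive powers until reaching e:
  (d¹¹)¹ = d¹¹, (d¹¹)² = d⁵, (d¹¹)³ = d¹⁶, (d¹¹)⁴ = d¹⁰, (d¹¹)⁵ = d⁴, (d¹¹)⁶ = d¹⁵, (d¹¹)⁷ = d⁹, (d¹¹)⁸ = d³, (d¹¹)⁹ = d¹⁴, (d¹¹)¹⁰ = d⁸, (d¹¹)¹¹ = d², (d¹¹)¹² = d¹³, (d¹¹)¹³ = d⁷, (d¹¹)¹⁴ = d, (d¹¹)¹⁵ = d¹², (d¹¹)¹⁶ = d⁶, (d¹¹)¹⁷ = e.
The smallest positive k with (d¹¹)ᵏ = e is 17.

Answer: 17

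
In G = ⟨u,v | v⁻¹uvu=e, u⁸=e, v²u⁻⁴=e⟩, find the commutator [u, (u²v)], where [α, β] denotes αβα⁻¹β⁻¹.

[u, (u²v)] = u·(u²v)·u⁻¹·(u²v)⁻¹.
  u · (u²v) = u³v
  (u³v) · (u⁷) = v⁻¹
  (v⁻¹) · (u²v⁻¹) = u²

Answer: u²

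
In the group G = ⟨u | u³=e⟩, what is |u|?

Compute successive powers until reaching e:
  u¹ = u, u² = u², u³ = e.
The smallest positive k with uᵏ = e is 3.

Answer: 3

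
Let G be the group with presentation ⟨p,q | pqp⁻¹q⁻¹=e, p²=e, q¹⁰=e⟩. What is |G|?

Enumerate words in the generators, reducing via the relations: the distinct elements are
  {e, p, q, pq, q², q³, q⁴, q⁵, q⁶, q⁷, q⁸, q⁹, pq², pq³, pq⁴, pq⁵, pq⁶, pq⁷, pq⁸, pq⁹}.
No further products give new elements, so |G| = 20.

Answer: 20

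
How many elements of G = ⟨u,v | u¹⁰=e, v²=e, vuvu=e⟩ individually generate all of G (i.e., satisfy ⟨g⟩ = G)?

⟨g⟩ = G would require ord(g) = |G| = 20, but the maximum element order in G is 10 < 20. So G is not cyclic and no single element generates it: the count is 0.

Answer: 0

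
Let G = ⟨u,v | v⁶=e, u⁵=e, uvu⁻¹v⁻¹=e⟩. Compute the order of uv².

Compute successive powers until reaching e:
  (uv²)¹ = uv², (uv²)² = u²v⁴, (uv²)³ = u³, (uv²)⁴ = u⁴v², (uv²)⁵ = v⁴, (uv²)⁶ = u, (uv²)⁷ = u²v², (uv²)⁸ = u³v⁴, (uv²)⁹ = u⁴, (uv²)¹⁰ = v², (uv²)¹¹ = uv⁴, (uv²)¹² = u², (uv²)¹³ = u³v², (uv²)¹⁴ = u⁴v⁴, (uv²)¹⁵ = e.
The smallest positive k with (uv²)ᵏ = e is 15.

Answer: 15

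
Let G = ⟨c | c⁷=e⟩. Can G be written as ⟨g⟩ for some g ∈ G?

|G| = 7. The element c has order 7 (its powers give 7 distinct elements), so ⟨c⟩ = G and G is cyclic.

Answer: Yes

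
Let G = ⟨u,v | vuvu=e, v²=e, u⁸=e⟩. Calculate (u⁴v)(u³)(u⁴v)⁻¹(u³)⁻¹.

[(u⁴v), (u³)] = (u⁴v)·(u³)·(u⁴v)⁻¹·(u³)⁻¹.
  (u⁴v) · (u³) = uv
  (uv) · (u⁴v) = u⁵
  (u⁵) · (u⁵) = u²

Answer: u²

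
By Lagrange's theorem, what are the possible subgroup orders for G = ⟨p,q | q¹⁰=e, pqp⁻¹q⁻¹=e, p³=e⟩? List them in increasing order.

|G| = 30 = 2 · 3 · 5. By Lagrange's theorem the order of any subgroup divides 30; the divisors of 30 are 1, 2, 3, 5, 6, 10, 15, 30.

Answer: 1, 2, 3, 5, 6, 10, 15, 30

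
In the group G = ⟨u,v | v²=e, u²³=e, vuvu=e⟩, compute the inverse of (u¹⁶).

The order of (u¹⁶) is 23 (smallest k with (u¹⁶)ᵏ = e), so (u¹⁶)⁻¹ = (u¹⁶)²² = u⁷.
Check: (u¹⁶) · (u⁷) → (u¹⁶) · u⁷ = e, giving e as required.

Answer: u⁷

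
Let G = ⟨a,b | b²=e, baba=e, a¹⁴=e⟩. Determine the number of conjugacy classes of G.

The conjugacy classes (representative and size) are:
  [e] (size 1), [a¹³] (size 2), [a²] (size 2), [a³] (size 2), [a¹⁰] (size 2), [a⁵] (size 2), [a⁸] (size 2), [a⁷] (size 1), [a⁶b] (size 7), [a⁹b] (size 7).
Class equation: 1 + 2 + 2 + 2 + 2 + 2 + 2 + 1 + 7 + 7 = 28 = |G|. So G has 10 conjugacy classes.

Answer: 10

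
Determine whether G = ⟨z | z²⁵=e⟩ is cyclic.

|G| = 25. The element z has order 25 (its powers give 25 distinct elements), so ⟨z⟩ = G and G is cyclic.

Answer: Yes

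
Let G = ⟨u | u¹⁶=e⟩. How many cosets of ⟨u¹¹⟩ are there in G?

First find ord(u¹¹) by computing successive powers:
  (u¹¹)¹ = u¹¹, (u¹¹)² = u⁶, (u¹¹)³ = u, (u¹¹)⁴ = u¹², (u¹¹)⁵ = u⁷, (u¹¹)⁶ = u², (u¹¹)⁷ = u¹³, (u¹¹)⁸ = u⁸, (u¹¹)⁹ = u³, (u¹¹)¹⁰ = u¹⁴, (u¹¹)¹¹ = u⁹, (u¹¹)¹² = u⁴, (u¹¹)¹³ = u¹⁵, (u¹¹)¹⁴ = u¹⁰, (u¹¹)¹⁵ = u⁵, (u¹¹)¹⁶ = e.
So |⟨u¹¹⟩| = ord(u¹¹) = 16. With |G| = 16, by Lagrange [G : ⟨u¹¹⟩] = 16/16 = 1.

Answer: 1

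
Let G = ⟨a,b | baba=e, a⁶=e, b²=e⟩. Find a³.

Compute successive powers of a, reducing at each step:
  a²: a · a = a²
  a³: (a²) · a = a³

Answer: a³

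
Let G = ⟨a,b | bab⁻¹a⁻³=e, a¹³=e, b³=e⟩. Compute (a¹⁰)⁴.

Compute successive powers of (a¹⁰), reducing at each step:
  (a¹⁰)²: (a¹⁰) · a¹⁰ = a⁷
  (a¹⁰)³: (a⁷) · a¹⁰ = a⁴
  (a¹⁰)⁴: (a⁴) · a¹⁰ = a

Answer: a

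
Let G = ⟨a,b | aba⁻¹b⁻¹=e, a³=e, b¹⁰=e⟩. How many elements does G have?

Enumerate words in the generators, reducing via the relations: the distinct elements are
  {a, b, e, ab, a², b², b³, b⁴, b⁵, b⁶, b⁷, b⁸, b⁹, ab², ab³, ab⁴, ab⁵, ab⁶, ab⁷, ab⁸, ab⁹, a²b, a²b², a²b³, a²b⁴, a²b⁵, a²b⁶, a²b⁷, a²b⁸, a²b⁹}.
No further products give new elements, so |G| = 30.

Answer: 30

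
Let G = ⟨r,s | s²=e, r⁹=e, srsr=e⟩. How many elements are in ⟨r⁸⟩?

|⟨r⁸⟩| equals the order of r⁸. Compute successive powers until reaching e:
  (r⁸)¹ = r⁸, (r⁸)² = r⁷, (r⁸)³ = r⁶, (r⁸)⁴ = r⁵, (r⁸)⁵ = r⁴, (r⁸)⁶ = r³, (r⁸)⁷ = r², (r⁸)⁸ = r, (r⁸)⁹ = e.
The smallest positive k with (r⁸)ᵏ = e is 9, so |⟨r⁸⟩| = 9.

Answer: 9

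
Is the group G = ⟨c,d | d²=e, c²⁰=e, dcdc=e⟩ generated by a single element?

Every cyclic group is abelian. But c·d = cd while d·c = c¹⁹d, so c·d ≠ d·c and G is not abelian. Hence G is not cyclic.

Answer: No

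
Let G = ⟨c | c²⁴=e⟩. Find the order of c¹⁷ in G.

Compute successive powers until reaching e:
  (c¹⁷)¹ = c¹⁷, (c¹⁷)² = c¹⁰, (c¹⁷)³ = c³, (c¹⁷)⁴ = c²⁰, (c¹⁷)⁵ = c¹³, (c¹⁷)⁶ = c⁶, (c¹⁷)⁷ = c²³, (c¹⁷)⁸ = c¹⁶, (c¹⁷)⁹ = c⁹, (c¹⁷)¹⁰ = c², (c¹⁷)¹¹ = c¹⁹, (c¹⁷)¹² = c¹², (c¹⁷)¹³ = c⁵, (c¹⁷)¹⁴ = c²², (c¹⁷)¹⁵ = c¹⁵, (c¹⁷)¹⁶ = c⁸, (c¹⁷)¹⁷ = c, (c¹⁷)¹⁸ = c¹⁸, (c¹⁷)¹⁹ = c¹¹, (c¹⁷)²⁰ = c⁴, (c¹⁷)²¹ = c²¹, (c¹⁷)²² = c¹⁴, (c¹⁷)²³ = c⁷, (c¹⁷)²⁴ = e.
The smallest positive k with (c¹⁷)ᵏ = e is 24.

Answer: 24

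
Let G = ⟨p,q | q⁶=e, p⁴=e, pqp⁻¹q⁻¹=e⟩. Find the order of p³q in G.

Compute successive powers until reaching e:
  (p³q)¹ = p³q, (p³q)² = p²q², (p³q)³ = pq³, (p³q)⁴ = q⁴, (p³q)⁵ = p³q⁵, (p³q)⁶ = p², (p³q)⁷ = pq, (p³q)⁸ = q², (p³q)⁹ = p³q³, (p³q)¹⁰ = p²q⁴, (p³q)¹¹ = pq⁵, (p³q)¹² = e.
The smallest positive k with (p³q)ᵏ = e is 12.

Answer: 12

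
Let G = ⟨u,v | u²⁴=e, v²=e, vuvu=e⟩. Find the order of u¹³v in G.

Compute successive powers until reaching e:
  (u¹³v)¹ = u¹³v, (u¹³v)² = e.
The smallest positive k with (u¹³v)ᵏ = e is 2.

Answer: 2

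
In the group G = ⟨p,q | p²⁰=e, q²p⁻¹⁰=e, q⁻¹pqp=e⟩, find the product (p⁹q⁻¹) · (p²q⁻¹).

Compute (p⁹q⁻¹) · (p²q⁻¹) by multiplying left to right and reducing via the relations at each step:
  (p⁹q⁻¹) · p² = p⁷q⁻¹
  (p⁷q⁻¹) · q⁻¹ = p¹⁷

Answer: p¹⁷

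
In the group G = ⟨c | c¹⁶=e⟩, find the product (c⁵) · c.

Compute (c⁵) · c by multiplying left to right and reducing via the relations at each step:
  (c⁵) · c = c⁶

Answer: c⁶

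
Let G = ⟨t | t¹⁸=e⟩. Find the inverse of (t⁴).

The order of (t⁴) is 9 (smallest k with (t⁴)ᵏ = e), so (t⁴)⁻¹ = (t⁴)⁸ = t¹⁴.
Check: (t⁴) · (t¹⁴) → (t⁴) · t¹⁴ = e, giving e as required.

Answer: t¹⁴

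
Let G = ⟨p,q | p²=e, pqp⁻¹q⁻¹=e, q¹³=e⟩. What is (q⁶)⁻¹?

The order of (q⁶) is 13 (smallest k with (q⁶)ᵏ = e), so (q⁶)⁻¹ = (q⁶)¹² = q⁷.
Check: (q⁶) · (q⁷) → (q⁶) · q⁷ = e, giving e as required.

Answer: q⁷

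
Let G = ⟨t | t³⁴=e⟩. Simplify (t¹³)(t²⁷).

Compute (t¹³) · (t²⁷) by multiplying left to right and reducing via the relations at each step:
  (t¹³) · t²⁷ = t⁶

Answer: t⁶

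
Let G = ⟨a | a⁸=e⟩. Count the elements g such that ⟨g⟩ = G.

G is cyclic of order 8. An element generates G iff its order is 8, and a cyclic group of order 8 has exactly φ(8) = 4 such elements.

Answer: 4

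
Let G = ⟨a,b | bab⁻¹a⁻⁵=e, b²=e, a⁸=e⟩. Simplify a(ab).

Compute a · (ab) by multiplying left to right and reducing via the relations at each step:
  a · a = a²
  (a²) · b = a²b

Answer: a²b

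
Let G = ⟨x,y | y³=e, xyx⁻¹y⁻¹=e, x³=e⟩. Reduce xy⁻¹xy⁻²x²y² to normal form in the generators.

Multiply left to right, reducing at each step:
  x · y⁻¹ = xy²
  (xy²) · x = x²y²
  (x²y²) · y⁻² = x²
  (x²) · x² = x
  x · y² = xy²

Answer: xy²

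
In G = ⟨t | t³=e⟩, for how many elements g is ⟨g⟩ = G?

G is cyclic of order 3. An element generates G iff its order is 3, and a cyclic group of order 3 has exactly φ(3) = 2 such elements.

Answer: 2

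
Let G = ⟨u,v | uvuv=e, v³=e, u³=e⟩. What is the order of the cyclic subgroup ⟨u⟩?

|⟨u⟩| equals the order of u. Compute successive powers until reaching e:
  u¹ = u, u² = u², u³ = e.
The smallest positive k with uᵏ = e is 3, so |⟨u⟩| = 3.

Answer: 3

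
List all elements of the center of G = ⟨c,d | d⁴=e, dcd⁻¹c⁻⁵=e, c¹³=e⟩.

An element z ∈ Z(G) iff z commutes with every generator.
For example e is central: e·c = c = c·e; e·d = d = d·e.
Whereas c ∉ Z(G) since c·d = cd ≠ c⁵d = d·c.
Checking each of the 52 elements this way gives Z(G) = {e}, of order 1.

Answer: {e}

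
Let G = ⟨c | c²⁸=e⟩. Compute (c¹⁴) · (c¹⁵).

Compute (c¹⁴) · (c¹⁵) by multiplying left to right and reducing via the relations at each step:
  (c¹⁴) · c¹⁵ = c

Answer: c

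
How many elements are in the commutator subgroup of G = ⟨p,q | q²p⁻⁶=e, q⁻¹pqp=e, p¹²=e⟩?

G' = [G, G] is generated by all commutators. The generator-pair commutators are: [p, q] = p².
The subgroup they normally generate is {e, p², p⁴, p⁶, p⁸, p¹⁰}, of order 6.
Check: |G/G'| = 24/6 = 4 is the order of the abelianisation.

Answer: 6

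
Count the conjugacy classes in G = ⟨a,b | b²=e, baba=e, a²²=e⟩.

The conjugacy classes (representative and size) are:
  [e] (size 1), [a] (size 2), [a²] (size 2), [a¹⁹] (size 2), [a⁴] (size 2), [a⁵] (size 2), [a⁶] (size 2), [a⁷] (size 2), [a⁸] (size 2), [a¹³] (size 2), [a¹⁰] (size 2), [a¹¹] (size 1), [a⁶b] (size 11), [ab] (size 11).
Class equation: 1 + 2 + 2 + 2 + 2 + 2 + 2 + 2 + 2 + 2 + 2 + 1 + 11 + 11 = 44 = |G|. So G has 14 conjugacy classes.

Answer: 14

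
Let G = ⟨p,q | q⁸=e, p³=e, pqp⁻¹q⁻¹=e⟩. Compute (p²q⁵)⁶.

Compute successive powers of (p²q⁵), reducing at each step:
  (p²q⁵)²: (p²q⁵) · p² = pq⁵;   (pq⁵) · q⁵ = pq²
  (p²q⁵)³: (pq²) · p² = q²;   (q²) · q⁵ = q⁷
  (p²q⁵)⁴: (q⁷) · p² = p²q⁷;   (p²q⁷) · q⁵ = p²q⁴
  (p²q⁵)⁵: (p²q⁴) · p² = pq⁴;   (pq⁴) · q⁵ = pq
  (p²q⁵)⁶: (pq) · p² = q;   q · q⁵ = q⁶

Answer: q⁶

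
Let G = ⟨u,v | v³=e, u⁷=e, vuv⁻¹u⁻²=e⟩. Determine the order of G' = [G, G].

G' = [G, G] is generated by all commutators. The generator-pair commutators are: [u, v] = u⁶.
The subgroup they normally generate is {e, u, u², u³, u⁴, u⁵, u⁶}, of order 7.
Check: |G/G'| = 21/7 = 3 is the order of the abelianisation.

Answer: 7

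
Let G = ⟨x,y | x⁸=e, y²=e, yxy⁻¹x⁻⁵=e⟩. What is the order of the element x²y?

Compute successive powers until reaching e:
  (x²y)¹ = x²y, (x²y)² = x⁴, (x²y)³ = x⁶y, (x²y)⁴ = e.
The smallest positive k with (x²y)ᵏ = e is 4.

Answer: 4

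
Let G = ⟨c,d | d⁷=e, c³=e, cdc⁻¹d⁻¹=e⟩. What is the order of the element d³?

Compute successive powers until reaching e:
  (d³)¹ = d³, (d³)² = d⁶, (d³)³ = d², (d³)⁴ = d⁵, (d³)⁵ = d, (d³)⁶ = d⁴, (d³)⁷ = e.
The smallest positive k with (d³)ᵏ = e is 7.

Answer: 7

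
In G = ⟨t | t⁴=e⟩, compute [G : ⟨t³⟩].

First find ord(t³) by computing successive powers:
  (t³)¹ = t³, (t³)² = t², (t³)³ = t, (t³)⁴ = e.
So |⟨t³⟩| = ord(t³) = 4. With |G| = 4, by Lagrange [G : ⟨t³⟩] = 4/4 = 1.

Answer: 1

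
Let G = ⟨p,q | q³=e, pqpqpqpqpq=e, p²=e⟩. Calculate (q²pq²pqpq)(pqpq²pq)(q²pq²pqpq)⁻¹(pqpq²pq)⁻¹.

[(q²pq²pqpq), (pqpq²pq)] = (q²pq²pqpq)·(pqpq²pq)·(q²pq²pqpq)⁻¹·(pqpq²pq)⁻¹.
  (q²pq²pqpq) · (pqpq²pq) = qpq²p
  (qpq²p) · (q²pq²pqpq) = q²pq²pq
  (q²pq²pq) · (q²pqpq²p) = qp

Answer: qp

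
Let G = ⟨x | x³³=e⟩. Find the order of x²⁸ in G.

Compute successive powers until reaching e:
  (x²⁸)¹ = x²⁸, (x²⁸)² = x²³, (x²⁸)³ = x¹⁸, (x²⁸)⁴ = x¹³, (x²⁸)⁵ = x⁸, (x²⁸)⁶ = x³, (x²⁸)⁷ = x³¹, (x²⁸)⁸ = x²⁶, (x²⁸)⁹ = x²¹, (x²⁸)¹⁰ = x¹⁶, (x²⁸)¹¹ = x¹¹, (x²⁸)¹² = x⁶, (x²⁸)¹³ = x, (x²⁸)¹⁴ = x²⁹, (x²⁸)¹⁵ = x²⁴, (x²⁸)¹⁶ = x¹⁹, (x²⁸)¹⁷ = x¹⁴, (x²⁸)¹⁸ = x⁹, (x²⁸)¹⁹ = x⁴, (x²⁸)²⁰ = x³², (x²⁸)²¹ = x²⁷, (x²⁸)²² = x²², (x²⁸)²³ = x¹⁷, (x²⁸)²⁴ = x¹², (x²⁸)²⁵ = x⁷, (x²⁸)²⁶ = x², (x²⁸)²⁷ = x³⁰, (x²⁸)²⁸ = x²⁵, (x²⁸)²⁹ = x²⁰, (x²⁸)³⁰ = x¹⁵, (x²⁸)³¹ = x¹⁰, (x²⁸)³² = x⁵, (x²⁸)³³ = e.
The smallest positive k with (x²⁸)ᵏ = e is 33.

Answer: 33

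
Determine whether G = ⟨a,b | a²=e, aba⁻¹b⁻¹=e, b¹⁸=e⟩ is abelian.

Each pair of generators commutes: a·b = ab = b·a. Since the generators pairwise commute, every element of G commutes with every other, so G is abelian.

Answer: Yes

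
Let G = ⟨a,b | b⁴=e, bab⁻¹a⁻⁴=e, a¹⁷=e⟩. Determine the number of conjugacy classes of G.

The conjugacy classes (representative and size) are:
  [e] (size 1), [a⁴] (size 4), [a²] (size 4), [a⁵] (size 4), [a¹¹] (size 4), [a⁷b] (size 17), [a³b²] (size 17), [a⁹b³] (size 17).
Class equation: 1 + 4 + 4 + 4 + 4 + 17 + 17 + 17 = 68 = |G|. So G has 8 conjugacy classes.

Answer: 8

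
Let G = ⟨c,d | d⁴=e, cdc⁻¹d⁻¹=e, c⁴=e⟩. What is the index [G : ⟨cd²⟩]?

First find ord(cd²) by computing successive powers:
  (cd²)¹ = cd², (cd²)² = c², (cd²)³ = c³d², (cd²)⁴ = e.
So |⟨cd²⟩| = ord(cd²) = 4. With |G| = 16, by Lagrange [G : ⟨cd²⟩] = 16/4 = 4.

Answer: 4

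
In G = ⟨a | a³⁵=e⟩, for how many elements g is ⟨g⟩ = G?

G is cyclic of order 35. An element generates G iff its order is 35, and a cyclic group of order 35 has exactly φ(35) = 24 such elements.

Answer: 24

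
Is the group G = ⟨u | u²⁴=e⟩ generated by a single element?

|G| = 24. The element u has order 24 (its powers give 24 distinct elements), so ⟨u⟩ = G and G is cyclic.

Answer: Yes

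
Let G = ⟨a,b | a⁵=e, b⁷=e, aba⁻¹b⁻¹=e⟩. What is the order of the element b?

Compute successive powers until reaching e:
  b¹ = b, b² = b², b³ = b³, b⁴ = b⁴, b⁵ = b⁵, b⁶ = b⁶, b⁷ = e.
The smallest positive k with bᵏ = e is 7.

Answer: 7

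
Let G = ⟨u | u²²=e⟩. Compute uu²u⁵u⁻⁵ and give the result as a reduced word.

Multiply left to right, reducing at each step:
  u · u² = u³
  (u³) · u⁵ = u⁸
  (u⁸) · u⁻⁵ = u³

Answer: u³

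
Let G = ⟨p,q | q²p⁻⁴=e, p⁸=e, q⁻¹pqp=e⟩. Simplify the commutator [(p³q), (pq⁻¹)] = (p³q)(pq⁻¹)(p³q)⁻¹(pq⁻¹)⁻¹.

[(p³q), (pq⁻¹)] = (p³q)·(pq⁻¹)·(p³q)⁻¹·(pq⁻¹)⁻¹.
  (p³q) · (pq⁻¹) = p²
  (p²) · (p³q⁻¹) = pq
  (pq) · (pq) = p⁴

Answer: p⁴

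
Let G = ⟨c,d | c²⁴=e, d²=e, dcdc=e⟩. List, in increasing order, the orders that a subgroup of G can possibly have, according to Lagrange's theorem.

|G| = 48 = 2⁴ · 3. By Lagrange's theorem the order of any subgroup divides 48; the divisors of 48 are 1, 2, 3, 4, 6, 8, 12, 16, 24, 48.

Answer: 1, 2, 3, 4, 6, 8, 12, 16, 24, 48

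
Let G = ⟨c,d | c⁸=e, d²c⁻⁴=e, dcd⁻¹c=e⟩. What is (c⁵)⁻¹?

The order of (c⁵) is 8 (smallest k with (c⁵)ᵏ = e), so (c⁵)⁻¹ = (c⁵)⁷ = c³.
Check: (c⁵) · (c³) → (c⁵) · c³ = e, giving e as required.

Answer: c³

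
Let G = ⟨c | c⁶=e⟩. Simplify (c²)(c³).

Compute (c²) · (c³) by multiplying left to right and reducing via the relations at each step:
  (c²) · c³ = c⁵

Answer: c⁵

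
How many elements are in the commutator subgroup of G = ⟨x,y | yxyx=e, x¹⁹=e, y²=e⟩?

G' = [G, G] is generated by all commutators. The generator-pair commutators are: [x, y] = x².
The subgroup they normally generate is {e, x, x², x³, x⁴, x⁵, x⁶, x⁷, x⁸, x⁹, x¹⁰, x¹¹, x¹², x¹³, x¹⁴, x¹⁵, x¹⁶, x¹⁷, x¹⁸}, of order 19.
Check: |G/G'| = 38/19 = 2 is the order of the abelianisation.

Answer: 19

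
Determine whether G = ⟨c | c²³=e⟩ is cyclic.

|G| = 23. The element c has order 23 (its powers give 23 distinct elements), so ⟨c⟩ = G and G is cyclic.

Answer: Yes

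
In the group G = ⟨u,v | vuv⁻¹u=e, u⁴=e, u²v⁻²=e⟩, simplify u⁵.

Compute successive powers of u, reducing at each step:
  u²: u · u = u²
  u³: (u²) · u = u³
  u⁴: (u³) · u = e
  u⁵: e · u = u

Answer: u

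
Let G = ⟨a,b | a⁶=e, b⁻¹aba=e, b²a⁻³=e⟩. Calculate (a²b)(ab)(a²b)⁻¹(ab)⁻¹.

[(a²b), (ab)] = (a²b)·(ab)·(a²b)⁻¹·(ab)⁻¹.
  (a²b) · (ab) = a⁴
  (a⁴) · (a²b⁻¹) = b⁻¹
  (b⁻¹) · (ab⁻¹) = a²

Answer: a²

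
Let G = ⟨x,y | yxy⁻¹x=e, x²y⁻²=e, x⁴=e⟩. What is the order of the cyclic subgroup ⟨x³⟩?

|⟨x³⟩| equals the order of x³. Compute successive powers until reaching e:
  (x³)¹ = x³, (x³)² = x², (x³)³ = x, (x³)⁴ = e.
The smallest positive k with (x³)ᵏ = e is 4, so |⟨x³⟩| = 4.

Answer: 4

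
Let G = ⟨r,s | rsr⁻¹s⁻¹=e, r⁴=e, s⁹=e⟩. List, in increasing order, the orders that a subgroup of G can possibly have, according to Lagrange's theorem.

|G| = 36 = 2² · 3². By Lagrange's theorem the order of any subgroup divides 36; the divisors of 36 are 1, 2, 3, 4, 6, 9, 12, 18, 36.

Answer: 1, 2, 3, 4, 6, 9, 12, 18, 36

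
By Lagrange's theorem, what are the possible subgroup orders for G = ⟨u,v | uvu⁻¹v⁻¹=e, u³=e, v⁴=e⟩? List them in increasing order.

|G| = 12 = 2² · 3. By Lagrange's theorem the order of any subgroup divides 12; the divisors of 12 are 1, 2, 3, 4, 6, 12.

Answer: 1, 2, 3, 4, 6, 12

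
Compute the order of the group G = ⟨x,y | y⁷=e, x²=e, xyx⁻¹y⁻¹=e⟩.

Enumerate words in the generators, reducing via the relations: the distinct elements are
  {e, x, y, xy, y², y³, y⁴, y⁵, y⁶, xy², xy³, xy⁴, xy⁵, xy⁶}.
No further products give new elements, so |G| = 14.

Answer: 14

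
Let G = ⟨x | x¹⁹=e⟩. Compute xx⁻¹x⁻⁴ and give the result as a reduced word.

Multiply left to right, reducing at each step:
  x · x⁻¹ = e
  e · x⁻⁴ = x¹⁵

Answer: x¹⁵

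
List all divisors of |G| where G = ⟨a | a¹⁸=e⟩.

|G| = 18 = 2 · 3². By Lagrange's theorem the order of any subgroup divides 18; the divisors of 18 are 1, 2, 3, 6, 9, 18.

Answer: 1, 2, 3, 6, 9, 18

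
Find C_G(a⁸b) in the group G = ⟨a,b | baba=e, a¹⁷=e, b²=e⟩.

⟨a⁸b⟩ ⊆ C_G(a⁸b) since powers of a⁸b commute with a⁸b; so |C_G(a⁸b)| ≥ |⟨a⁸b⟩| = 2.
By orbit–stabilizer, |C_G(a⁸b)| = |G| / |conj. class of a⁸b| = 34 / 17 = 2.
The 2 elements commuting with a⁸b are {e, a⁸b}.

Answer: {e, a⁸b}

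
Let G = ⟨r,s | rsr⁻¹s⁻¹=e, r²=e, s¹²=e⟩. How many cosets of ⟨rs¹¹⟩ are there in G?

First find ord(rs¹¹) by computing successive powers:
  (rs¹¹)¹ = rs¹¹, (rs¹¹)² = s¹⁰, (rs¹¹)³ = rs⁹, (rs¹¹)⁴ = s⁸, (rs¹¹)⁵ = rs⁷, (rs¹¹)⁶ = s⁶, (rs¹¹)⁷ = rs⁵, (rs¹¹)⁸ = s⁴, (rs¹¹)⁹ = rs³, (rs¹¹)¹⁰ = s², (rs¹¹)¹¹ = rs, (rs¹¹)¹² = e.
So |⟨rs¹¹⟩| = ord(rs¹¹) = 12. With |G| = 24, by Lagrange [G : ⟨rs¹¹⟩] = 24/12 = 2.

Answer: 2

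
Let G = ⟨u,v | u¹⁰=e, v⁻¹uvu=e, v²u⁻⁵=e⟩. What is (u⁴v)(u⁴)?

Compute (u⁴v) · (u⁴) by multiplying left to right and reducing via the relations at each step:
  (u⁴v) · u⁴ = v

Answer: v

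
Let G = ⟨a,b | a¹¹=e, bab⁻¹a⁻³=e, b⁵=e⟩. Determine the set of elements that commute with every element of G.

An element z ∈ Z(G) iff z commutes with every generator.
For example e is central: e·a = a = a·e; e·b = b = b·e.
Whereas a ∉ Z(G) since a·b = ab ≠ a³b = b·a.
Checking each of the 55 elements this way gives Z(G) = {e}, of order 1.

Answer: {e}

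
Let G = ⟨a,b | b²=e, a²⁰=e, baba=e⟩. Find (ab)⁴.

Compute successive powers of (ab), reducing at each step:
  (ab)²: (ab) · a = b;   b · b = e
  (ab)³: e · a = a;   a · b = ab
  (ab)⁴: (ab) · a = b;   b · b = e

Answer: e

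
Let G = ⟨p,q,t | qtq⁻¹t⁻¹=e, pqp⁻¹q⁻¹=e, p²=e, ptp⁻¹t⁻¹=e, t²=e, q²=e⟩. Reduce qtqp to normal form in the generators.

Multiply left to right, reducing at each step:
  q · t = qt
  (qt) · q = t
  t · p = pt

Answer: pt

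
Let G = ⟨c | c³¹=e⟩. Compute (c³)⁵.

Compute successive powers of (c³), reducing at each step:
  (c³)²: (c³) · c³ = c⁶
  (c³)³: (c⁶) · c³ = c⁹
  (c³)⁴: (c⁹) · c³ = c¹²
  (c³)⁵: (c¹²) · c³ = c¹⁵

Answer: c¹⁵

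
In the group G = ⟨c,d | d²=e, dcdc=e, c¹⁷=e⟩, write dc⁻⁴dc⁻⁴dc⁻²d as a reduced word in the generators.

Multiply left to right, reducing at each step:
  d · c⁻⁴ = c⁴d
  (c⁴d) · d = c⁴
  (c⁴) · c⁻⁴ = e
  e · d = d
  d · c⁻² = c²d
  (c²d) · d = c²

Answer: c²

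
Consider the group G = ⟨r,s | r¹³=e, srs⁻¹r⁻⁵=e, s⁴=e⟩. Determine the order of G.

Enumerate words in the generators, reducing via the relations: the distinct elements are
  {e, r, s, rs, r², r³, r⁴, r⁵, r⁶, r⁷, r⁸, r⁹, s², s³, rs², rs³, r²s, r³s, r¹², r¹¹, r¹⁰, r⁴s, r⁵s, r⁶s, r⁷s, r⁸s, r⁹s, r²s², r²s³, r³s², r³s³, r¹²s, r¹¹s, r¹⁰s, r⁴s², r⁴s³, r⁵s², r⁵s³, r⁶s², r⁶s³, r⁷s², r⁷s³, r⁸s², r⁸s³, r⁹s², r⁹s³, r¹²s², r¹²s³, r¹¹s², r¹¹s³, r¹⁰s², r¹⁰s³}.
No further products give new elements, so |G| = 52.

Answer: 52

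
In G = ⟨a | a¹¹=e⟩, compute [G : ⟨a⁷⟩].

First find ord(a⁷) by computing successive powers:
  (a⁷)¹ = a⁷, (a⁷)² = a³, (a⁷)³ = a¹⁰, (a⁷)⁴ = a⁶, (a⁷)⁵ = a², (a⁷)⁶ = a⁹, (a⁷)⁷ = a⁵, (a⁷)⁸ = a, (a⁷)⁹ = a⁸, (a⁷)¹⁰ = a⁴, (a⁷)¹¹ = e.
So |⟨a⁷⟩| = ord(a⁷) = 11. With |G| = 11, by Lagrange [G : ⟨a⁷⟩] = 11/11 = 1.

Answer: 1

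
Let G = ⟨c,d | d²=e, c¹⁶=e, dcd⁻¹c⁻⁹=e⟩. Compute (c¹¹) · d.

Compute (c¹¹) · d by multiplying left to right and reducing via the relations at each step:
  (c¹¹) · d = c¹¹d

Answer: c¹¹d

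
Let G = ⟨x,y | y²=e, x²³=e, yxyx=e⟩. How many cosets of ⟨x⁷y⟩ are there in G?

First find ord(x⁷y) by computing successive powers:
  (x⁷y)¹ = x⁷y, (x⁷y)² = e.
So |⟨x⁷y⟩| = ord(x⁷y) = 2. With |G| = 46, by Lagrange [G : ⟨x⁷y⟩] = 46/2 = 23.

Answer: 23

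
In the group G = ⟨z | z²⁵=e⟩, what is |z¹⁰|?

Compute successive powers until reaching e:
  (z¹⁰)¹ = z¹⁰, (z¹⁰)² = z²⁰, (z¹⁰)³ = z⁵, (z¹⁰)⁴ = z¹⁵, (z¹⁰)⁵ = e.
The smallest positive k with (z¹⁰)ᵏ = e is 5.

Answer: 5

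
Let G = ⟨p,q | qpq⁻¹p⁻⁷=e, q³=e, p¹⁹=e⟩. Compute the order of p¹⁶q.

Compute successive powers until reaching e:
  (p¹⁶q)¹ = p¹⁶q, (p¹⁶q)² = p¹⁴q², (p¹⁶q)³ = e.
The smallest positive k with (p¹⁶q)ᵏ = e is 3.

Answer: 3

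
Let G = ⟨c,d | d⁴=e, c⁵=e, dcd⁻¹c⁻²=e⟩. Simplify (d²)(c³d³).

Compute (d²) · (c³d³) by multiplying left to right and reducing via the relations at each step:
  (d²) · c³ = c²d²
  (c²d²) · d³ = c²d

Answer: c²d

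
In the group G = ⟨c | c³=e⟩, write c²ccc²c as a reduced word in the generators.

Multiply left to right, reducing at each step:
  (c²) · c = e
  e · c = c
  c · c² = e
  e · c = c

Answer: c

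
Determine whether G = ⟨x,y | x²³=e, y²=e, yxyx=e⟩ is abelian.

x·y = xy but y·x = x²²y, so x·y ≠ y·x and G is not abelian.

Answer: No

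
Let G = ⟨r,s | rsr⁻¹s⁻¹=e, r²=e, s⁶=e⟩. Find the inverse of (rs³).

The order of (rs³) is 2 (smallest k with (rs³)ᵏ = e), so (rs³)⁻¹ = (rs³)¹ = rs³.
Check: (rs³) · (rs³) → (rs³) · r = s³;   (s³) · s³ = e, giving e as required.

Answer: rs³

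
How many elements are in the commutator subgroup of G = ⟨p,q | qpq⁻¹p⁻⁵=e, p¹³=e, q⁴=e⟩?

G' = [G, G] is generated by all commutators. The generator-pair commutators are: [p, q] = p⁹.
The subgroup they normally generate is {e, p, p², p³, p⁴, p⁵, p⁶, p⁷, p⁸, p⁹, p¹⁰, p¹¹, p¹²}, of order 13.
Check: |G/G'| = 52/13 = 4 is the order of the abelianisation.

Answer: 13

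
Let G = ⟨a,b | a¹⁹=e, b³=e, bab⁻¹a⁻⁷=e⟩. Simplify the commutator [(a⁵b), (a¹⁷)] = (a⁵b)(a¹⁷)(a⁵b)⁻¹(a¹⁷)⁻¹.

[(a⁵b), (a¹⁷)] = (a⁵b)·(a¹⁷)·(a⁵b)⁻¹·(a¹⁷)⁻¹.
  (a⁵b) · (a¹⁷) = a¹⁰b
  (a¹⁰b) · (a²b²) = a⁵
  (a⁵) · (a²) = a⁷

Answer: a⁷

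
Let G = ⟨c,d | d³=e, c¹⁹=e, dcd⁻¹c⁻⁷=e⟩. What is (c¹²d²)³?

Compute successive powers of (c¹²d²), reducing at each step:
  (c¹²d²)²: (c¹²d²) · c¹² = c¹¹d²;   (c¹¹d²) · d² = c¹¹d
  (c¹²d²)³: (c¹¹d) · c¹² = d;   d · d² = e

Answer: e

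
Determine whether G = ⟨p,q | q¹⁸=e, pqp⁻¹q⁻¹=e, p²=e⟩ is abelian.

Each pair of generators commutes: p·q = pq = q·p. Since the generators pairwise commute, every element of G commutes with every other, so G is abelian.

Answer: Yes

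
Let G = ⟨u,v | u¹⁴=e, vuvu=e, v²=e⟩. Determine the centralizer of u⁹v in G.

⟨u⁹v⟩ ⊆ C_G(u⁹v) since powers of u⁹v commute with u⁹v; so |C_G(u⁹v)| ≥ |⟨u⁹v⟩| = 2.
By orbit–stabilizer, |C_G(u⁹v)| = |G| / |conj. class of u⁹v| = 28 / 7 = 4.
The 4 elements commuting with u⁹v are {e, u⁷, u²v, u⁹v}.

Answer: {e, u⁷, u²v, u⁹v}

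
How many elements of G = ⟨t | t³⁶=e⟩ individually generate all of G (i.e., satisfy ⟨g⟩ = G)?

G is cyclic of order 36. An element generates G iff its order is 36, and a cyclic group of order 36 has exactly φ(36) = 12 such elements.

Answer: 12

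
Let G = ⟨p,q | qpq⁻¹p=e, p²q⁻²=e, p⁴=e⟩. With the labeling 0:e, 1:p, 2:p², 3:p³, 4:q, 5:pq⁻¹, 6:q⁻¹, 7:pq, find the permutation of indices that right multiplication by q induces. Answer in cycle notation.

(0 4 2 6)(1 7 3 5)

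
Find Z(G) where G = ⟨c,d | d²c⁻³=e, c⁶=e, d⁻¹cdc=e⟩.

An element z ∈ Z(G) iff z commutes with every generator.
For example c³ is central: (c³)·c = c⁴ = c·(c³); (c³)·d = d⁻¹ = d·(c³).
Whereas c ∉ Z(G) since c·d = cd ≠ c²d⁻¹ = d·c.
Checking each of the 12 elements this way gives Z(G) = {e, c³}, of order 2.

Answer: {e, c³}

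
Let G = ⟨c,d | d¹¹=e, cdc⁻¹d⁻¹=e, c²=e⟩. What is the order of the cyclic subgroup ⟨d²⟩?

|⟨d²⟩| equals the order of d². Compute successive powers until reaching e:
  (d²)¹ = d², (d²)² = d⁴, (d²)³ = d⁶, (d²)⁴ = d⁸, (d²)⁵ = d¹⁰, (d²)⁶ = d, (d²)⁷ = d³, (d²)⁸ = d⁵, (d²)⁹ = d⁷, (d²)¹⁰ = d⁹, (d²)¹¹ = e.
The smallest positive k with (d²)ᵏ = e is 11, so |⟨d²⟩| = 11.

Answer: 11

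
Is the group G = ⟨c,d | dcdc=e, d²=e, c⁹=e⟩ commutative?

c·d = cd but d·c = c⁸d, so c·d ≠ d·c and G is not abelian.

Answer: No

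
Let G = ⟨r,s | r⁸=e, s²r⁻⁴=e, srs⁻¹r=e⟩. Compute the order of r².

Compute successive powers until reaching e:
  (r²)¹ = r², (r²)² = r⁴, (r²)³ = r⁶, (r²)⁴ = e.
The smallest positive k with (r²)ᵏ = e is 4.

Answer: 4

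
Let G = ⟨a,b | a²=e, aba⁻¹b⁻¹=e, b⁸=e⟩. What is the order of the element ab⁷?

Compute successive powers until reaching e:
  (ab⁷)¹ = ab⁷, (ab⁷)² = b⁶, (ab⁷)³ = ab⁵, (ab⁷)⁴ = b⁴, (ab⁷)⁵ = ab³, (ab⁷)⁶ = b², (ab⁷)⁷ = ab, (ab⁷)⁸ = e.
The smallest positive k with (ab⁷)ᵏ = e is 8.

Answer: 8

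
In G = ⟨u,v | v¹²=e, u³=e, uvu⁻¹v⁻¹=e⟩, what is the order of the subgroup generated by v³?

|⟨v³⟩| equals the order of v³. Compute successive powers until reaching e:
  (v³)¹ = v³, (v³)² = v⁶, (v³)³ = v⁹, (v³)⁴ = e.
The smallest positive k with (v³)ᵏ = e is 4, so |⟨v³⟩| = 4.

Answer: 4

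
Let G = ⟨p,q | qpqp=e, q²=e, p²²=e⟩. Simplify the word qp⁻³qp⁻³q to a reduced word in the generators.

Multiply left to right, reducing at each step:
  q · p⁻³ = p³q
  (p³q) · q = p³
  (p³) · p⁻³ = e
  e · q = q

Answer: q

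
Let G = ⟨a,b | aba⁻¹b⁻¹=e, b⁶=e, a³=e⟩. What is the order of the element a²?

Compute successive powers until reaching e:
  (a²)¹ = a², (a²)² = a, (a²)³ = e.
The smallest positive k with (a²)ᵏ = e is 3.

Answer: 3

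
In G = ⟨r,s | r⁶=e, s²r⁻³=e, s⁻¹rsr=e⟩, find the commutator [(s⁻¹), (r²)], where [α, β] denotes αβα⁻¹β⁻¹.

[(s⁻¹), (r²)] = (s⁻¹)·(r²)·(s⁻¹)⁻¹·(r²)⁻¹.
  (s⁻¹) · (r²) = rs
  (rs) · s = r⁴
  (r⁴) · (r⁴) = r²

Answer: r²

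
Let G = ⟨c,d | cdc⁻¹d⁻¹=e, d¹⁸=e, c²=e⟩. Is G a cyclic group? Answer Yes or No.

|G| = 36, but the maximum element order in G is 18 < 36. No single element generates all of G, so G is not cyclic.

Answer: No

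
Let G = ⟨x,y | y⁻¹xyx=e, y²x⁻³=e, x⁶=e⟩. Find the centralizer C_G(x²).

⟨x²⟩ ⊆ C_G(x²) since powers of x² commute with x²; so |C_G(x²)| ≥ |⟨x²⟩| = 3.
By orbit–stabilizer, |C_G(x²)| = |G| / |conj. class of x²| = 12 / 2 = 6.
The 6 elements commuting with x² are {e, x, x², x³, x⁴, x⁵}.

Answer: {e, x, x², x³, x⁴, x⁵}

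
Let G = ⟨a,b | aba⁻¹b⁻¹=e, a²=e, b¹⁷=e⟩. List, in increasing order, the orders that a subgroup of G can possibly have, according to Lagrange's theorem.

|G| = 34 = 2 · 17. By Lagrange's theorem the order of any subgroup divides 34; the divisors of 34 are 1, 2, 17, 34.

Answer: 1, 2, 17, 34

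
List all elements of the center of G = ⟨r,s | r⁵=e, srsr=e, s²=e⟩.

An element z ∈ Z(G) iff z commutes with every generator.
For example e is central: e·r = r = r·e; e·s = s = s·e.
Whereas r ∉ Z(G) since r·s = rs ≠ r⁴s = s·r.
Checking each of the 10 elements this way gives Z(G) = {e}, of order 1.

Answer: {e}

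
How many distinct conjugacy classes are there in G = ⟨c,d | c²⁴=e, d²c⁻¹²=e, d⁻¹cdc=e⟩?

The conjugacy classes (representative and size) are:
  [e] (size 1), [c] (size 2), [c²] (size 2), [c³] (size 2), [c⁴] (size 2), [c⁵] (size 2), [c¹⁸] (size 2), [c⁷] (size 2), [c¹⁶] (size 2), [c¹⁵] (size 2), [c¹⁴] (size 2), [c¹³] (size 2), [c¹²] (size 1), [c⁶d] (size 12), [c⁵d⁻¹] (size 12).
Class equation: 1 + 2 + 2 + 2 + 2 + 2 + 2 + 2 + 2 + 2 + 2 + 2 + 1 + 12 + 12 = 48 = |G|. So G has 15 conjugacy classes.

Answer: 15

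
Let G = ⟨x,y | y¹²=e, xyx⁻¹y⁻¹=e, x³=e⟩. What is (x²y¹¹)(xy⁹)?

Compute (x²y¹¹) · (xy⁹) by multiplying left to right and reducing via the relations at each step:
  (x²y¹¹) · x = y¹¹
  (y¹¹) · y⁹ = y⁸

Answer: y⁸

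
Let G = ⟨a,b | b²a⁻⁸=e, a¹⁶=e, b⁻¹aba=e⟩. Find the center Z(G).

An element z ∈ Z(G) iff z commutes with every generator.
For example a⁸ is central: (a⁸)·a = a⁹ = a·(a⁸); (a⁸)·b = b⁻¹ = b·(a⁸).
Whereas a ∉ Z(G) since a·b = ab ≠ a⁷b⁻¹ = b·a.
Checking each of the 32 elements this way gives Z(G) = {e, a⁸}, of order 2.

Answer: {e, a⁸}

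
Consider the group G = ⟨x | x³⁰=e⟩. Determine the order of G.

G is generated by a single element, so G is cyclic. The relator gives x³⁰ = e and no smaller power is forced to be e, so the 30 powers {e, x, x², x³, x⁴, x⁵, x⁶, x⁷, x⁸, x⁹, x²², x²³, x²¹, x²⁰, x²⁴, x²⁵, x²⁶, x²⁷, x²⁸, x²⁹, x¹², x¹³, x¹¹, x¹⁰, x¹⁴, x¹⁵, x¹⁶, x¹⁷, x¹⁸, x¹⁹} are distinct. Hence |G| = 30.

Answer: 30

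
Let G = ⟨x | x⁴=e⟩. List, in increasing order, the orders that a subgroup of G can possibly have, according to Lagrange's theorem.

|G| = 4 = 2². By Lagrange's theorem the order of any subgroup divides 4; the divisors of 4 are 1, 2, 4.

Answer: 1, 2, 4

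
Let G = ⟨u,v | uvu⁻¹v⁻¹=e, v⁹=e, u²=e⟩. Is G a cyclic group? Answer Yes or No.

|G| = 18. The element uv has order 18 (its powers give 18 distinct elements), so ⟨uv⟩ = G and G is cyclic.

Answer: Yes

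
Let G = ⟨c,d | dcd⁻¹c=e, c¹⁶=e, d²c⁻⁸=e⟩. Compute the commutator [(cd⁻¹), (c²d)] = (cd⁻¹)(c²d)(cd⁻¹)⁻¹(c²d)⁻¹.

[(cd⁻¹), (c²d)] = (cd⁻¹)·(c²d)·(cd⁻¹)⁻¹·(c²d)⁻¹.
  (cd⁻¹) · (c²d) = c¹⁵
  (c¹⁵) · (cd) = d
  d · (c²d⁻¹) = c¹⁴

Answer: c¹⁴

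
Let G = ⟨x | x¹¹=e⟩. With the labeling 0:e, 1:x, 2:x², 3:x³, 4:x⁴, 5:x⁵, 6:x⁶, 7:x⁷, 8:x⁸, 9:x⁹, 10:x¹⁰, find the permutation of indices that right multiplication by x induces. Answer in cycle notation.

(0 1 2 3 4 5 6 7 8 9 10)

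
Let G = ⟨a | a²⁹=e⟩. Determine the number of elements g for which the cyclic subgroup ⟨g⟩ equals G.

G is cyclic of order 29. An element generates G iff its order is 29, and a cyclic group of order 29 has exactly φ(29) = 28 such elements.

Answer: 28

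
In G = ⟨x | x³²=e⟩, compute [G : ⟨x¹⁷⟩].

First find ord(x¹⁷) by computing successive powers:
  (x¹⁷)¹ = x¹⁷, (x¹⁷)² = x², (x¹⁷)³ = x¹⁹, (x¹⁷)⁴ = x⁴, (x¹⁷)⁵ = x²¹, (x¹⁷)⁶ = x⁶, (x¹⁷)⁷ = x²³, (x¹⁷)⁸ = x⁸, (x¹⁷)⁹ = x²⁵, (x¹⁷)¹⁰ = x¹⁰, (x¹⁷)¹¹ = x²⁷, (x¹⁷)¹² = x¹², (x¹⁷)¹³ = x²⁹, (x¹⁷)¹⁴ = x¹⁴, (x¹⁷)¹⁵ = x³¹, (x¹⁷)¹⁶ = x¹⁶, (x¹⁷)¹⁷ = x, (x¹⁷)¹⁸ = x¹⁸, (x¹⁷)¹⁹ = x³, (x¹⁷)²⁰ = x²⁰, (x¹⁷)²¹ = x⁵, (x¹⁷)²² = x²², (x¹⁷)²³ = x⁷, (x¹⁷)²⁴ = x²⁴, (x¹⁷)²⁵ = x⁹, (x¹⁷)²⁶ = x²⁶, (x¹⁷)²⁷ = x¹¹, (x¹⁷)²⁸ = x²⁸, (x¹⁷)²⁹ = x¹³, (x¹⁷)³⁰ = x³⁰, (x¹⁷)³¹ = x¹⁵, (x¹⁷)³² = e.
So |⟨x¹⁷⟩| = ord(x¹⁷) = 32. With |G| = 32, by Lagrange [G : ⟨x¹⁷⟩] = 32/32 = 1.

Answer: 1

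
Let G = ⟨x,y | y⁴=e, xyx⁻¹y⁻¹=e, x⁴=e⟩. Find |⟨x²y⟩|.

|⟨x²y⟩| equals the order of x²y. Compute successive powers until reaching e:
  (x²y)¹ = x²y, (x²y)² = y², (x²y)³ = x²y³, (x²y)⁴ = e.
The smallest positive k with (x²y)ᵏ = e is 4, so |⟨x²y⟩| = 4.

Answer: 4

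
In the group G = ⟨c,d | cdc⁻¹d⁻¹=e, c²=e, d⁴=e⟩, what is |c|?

Compute successive powers until reaching e:
  c¹ = c, c² = e.
The smallest positive k with cᵏ = e is 2.

Answer: 2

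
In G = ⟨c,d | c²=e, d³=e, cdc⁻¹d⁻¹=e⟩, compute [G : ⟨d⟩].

First find ord(d) by computing successive powers:
  d¹ = d, d² = d², d³ = e.
So |⟨d⟩| = ord(d) = 3. With |G| = 6, by Lagrange [G : ⟨d⟩] = 6/3 = 2.

Answer: 2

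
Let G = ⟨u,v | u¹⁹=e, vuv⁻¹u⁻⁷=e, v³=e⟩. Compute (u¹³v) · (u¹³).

Compute (u¹³v) · (u¹³) by multiplying left to right and reducing via the relations at each step:
  (u¹³v) · u¹³ = u⁹v

Answer: u⁹v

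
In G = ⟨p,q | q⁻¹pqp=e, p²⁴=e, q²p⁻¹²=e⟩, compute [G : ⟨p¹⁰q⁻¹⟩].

First find ord(p¹⁰q⁻¹) by computing successive powers:
  (p¹⁰q⁻¹)¹ = p¹⁰q⁻¹, (p¹⁰q⁻¹)² = p¹², (p¹⁰q⁻¹)³ = p¹⁰q, (p¹⁰q⁻¹)⁴ = e.
So |⟨p¹⁰q⁻¹⟩| = ord(p¹⁰q⁻¹) = 4. With |G| = 48, by Lagrange [G : ⟨p¹⁰q⁻¹⟩] = 48/4 = 12.

Answer: 12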